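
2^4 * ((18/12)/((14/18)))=216/7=30.86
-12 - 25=-37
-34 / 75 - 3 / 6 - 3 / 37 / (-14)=-18406 / 19425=-0.95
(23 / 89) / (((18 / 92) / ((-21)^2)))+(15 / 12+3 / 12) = 103951 / 178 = 583.99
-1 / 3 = -0.33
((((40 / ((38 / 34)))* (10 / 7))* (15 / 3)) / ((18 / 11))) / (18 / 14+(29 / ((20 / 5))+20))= 44000 / 8037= 5.47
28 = 28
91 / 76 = 1.20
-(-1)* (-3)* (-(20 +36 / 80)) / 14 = 1227 / 280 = 4.38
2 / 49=0.04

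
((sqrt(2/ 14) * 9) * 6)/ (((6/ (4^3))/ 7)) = 576 * sqrt(7) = 1523.95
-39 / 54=-13 / 18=-0.72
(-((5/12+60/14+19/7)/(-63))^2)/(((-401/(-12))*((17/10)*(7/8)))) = -158420/568190133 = -0.00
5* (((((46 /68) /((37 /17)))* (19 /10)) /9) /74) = 437 /98568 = 0.00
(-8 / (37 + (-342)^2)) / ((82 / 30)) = -120 / 4797041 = -0.00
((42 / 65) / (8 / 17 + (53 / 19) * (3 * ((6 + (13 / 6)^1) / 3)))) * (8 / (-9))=-72352 / 2928965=-0.02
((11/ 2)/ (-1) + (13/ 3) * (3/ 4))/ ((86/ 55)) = -495/ 344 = -1.44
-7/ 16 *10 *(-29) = 1015/ 8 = 126.88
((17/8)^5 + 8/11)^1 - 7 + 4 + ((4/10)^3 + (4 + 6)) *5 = 91.38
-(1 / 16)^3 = -1 / 4096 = -0.00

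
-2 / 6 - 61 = -184 / 3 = -61.33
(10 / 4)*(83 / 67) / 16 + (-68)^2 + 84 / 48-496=8854599 / 2144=4129.94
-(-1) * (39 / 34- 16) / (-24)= 505 / 816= 0.62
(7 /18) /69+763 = 947653 /1242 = 763.01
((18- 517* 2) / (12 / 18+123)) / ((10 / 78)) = -118872 / 1855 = -64.08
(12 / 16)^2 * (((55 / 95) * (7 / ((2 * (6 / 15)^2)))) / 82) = 17325 / 199424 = 0.09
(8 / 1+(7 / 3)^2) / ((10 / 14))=18.82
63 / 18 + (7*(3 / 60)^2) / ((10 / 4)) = 3507 / 1000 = 3.51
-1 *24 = -24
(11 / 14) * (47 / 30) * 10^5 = 2585000 / 21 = 123095.24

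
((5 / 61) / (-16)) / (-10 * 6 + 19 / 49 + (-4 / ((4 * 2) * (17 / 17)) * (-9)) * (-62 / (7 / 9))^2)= -245 / 1364659792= -0.00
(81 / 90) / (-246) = -3 / 820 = -0.00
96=96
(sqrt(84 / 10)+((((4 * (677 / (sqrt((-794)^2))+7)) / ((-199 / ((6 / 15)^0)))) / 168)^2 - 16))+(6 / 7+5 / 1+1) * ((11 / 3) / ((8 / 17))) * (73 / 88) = sqrt(210) / 5+1247271238937749 / 44039840607504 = 31.22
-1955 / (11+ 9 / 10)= -1150 / 7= -164.29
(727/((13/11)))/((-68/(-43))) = 388.99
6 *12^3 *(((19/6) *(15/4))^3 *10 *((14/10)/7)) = 69447375/2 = 34723687.50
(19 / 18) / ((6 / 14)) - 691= -37181 / 54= -688.54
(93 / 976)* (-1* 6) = -279 / 488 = -0.57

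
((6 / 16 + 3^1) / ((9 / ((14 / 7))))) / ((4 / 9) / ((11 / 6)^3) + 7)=3993 / 37652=0.11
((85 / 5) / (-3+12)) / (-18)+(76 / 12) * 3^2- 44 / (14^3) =1580270 / 27783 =56.88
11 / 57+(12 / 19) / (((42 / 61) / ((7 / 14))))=260 / 399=0.65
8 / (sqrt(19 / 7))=8 * sqrt(133) / 19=4.86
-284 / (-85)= 284 / 85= 3.34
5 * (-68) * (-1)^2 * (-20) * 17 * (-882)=-101959200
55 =55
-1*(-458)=458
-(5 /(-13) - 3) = 44 /13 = 3.38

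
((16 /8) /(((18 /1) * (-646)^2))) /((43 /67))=67 /161501292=0.00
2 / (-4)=-1 / 2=-0.50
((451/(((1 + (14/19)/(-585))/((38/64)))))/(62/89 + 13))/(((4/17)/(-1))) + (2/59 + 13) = -421775967161/6011444864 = -70.16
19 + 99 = 118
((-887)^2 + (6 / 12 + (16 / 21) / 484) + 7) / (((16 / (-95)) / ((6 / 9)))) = -379847827195 / 121968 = -3114323.65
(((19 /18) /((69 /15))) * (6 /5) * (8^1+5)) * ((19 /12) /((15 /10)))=4693 /1242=3.78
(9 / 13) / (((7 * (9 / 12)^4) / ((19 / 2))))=2432 / 819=2.97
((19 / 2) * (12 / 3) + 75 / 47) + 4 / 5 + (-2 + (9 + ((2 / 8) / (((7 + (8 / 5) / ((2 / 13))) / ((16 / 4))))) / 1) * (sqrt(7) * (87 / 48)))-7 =7378 / 235 + 197 * sqrt(7) / 12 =74.83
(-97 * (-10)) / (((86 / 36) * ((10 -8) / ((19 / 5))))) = 33174 / 43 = 771.49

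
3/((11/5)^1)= 15/11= 1.36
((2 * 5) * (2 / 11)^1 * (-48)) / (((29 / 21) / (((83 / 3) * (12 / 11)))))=-6693120 / 3509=-1907.42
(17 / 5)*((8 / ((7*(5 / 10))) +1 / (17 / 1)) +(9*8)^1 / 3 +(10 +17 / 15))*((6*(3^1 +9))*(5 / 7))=1605552 / 245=6553.27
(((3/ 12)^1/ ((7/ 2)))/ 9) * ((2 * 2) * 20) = 40/ 63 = 0.63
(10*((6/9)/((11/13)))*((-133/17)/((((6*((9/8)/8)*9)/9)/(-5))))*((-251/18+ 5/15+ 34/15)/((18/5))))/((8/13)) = -2294901700/1226907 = -1870.48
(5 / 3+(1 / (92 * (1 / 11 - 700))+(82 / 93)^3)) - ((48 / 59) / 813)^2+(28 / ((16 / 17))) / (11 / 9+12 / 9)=1019078922145545498547 / 72825521287543870338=13.99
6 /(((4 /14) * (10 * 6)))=7 /20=0.35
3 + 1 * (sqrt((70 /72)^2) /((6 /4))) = 197 /54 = 3.65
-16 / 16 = -1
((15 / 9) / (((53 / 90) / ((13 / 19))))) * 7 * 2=27300 / 1007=27.11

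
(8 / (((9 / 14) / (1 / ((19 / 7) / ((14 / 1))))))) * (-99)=-120736 / 19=-6354.53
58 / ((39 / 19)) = 1102 / 39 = 28.26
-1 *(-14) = 14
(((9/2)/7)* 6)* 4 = 108/7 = 15.43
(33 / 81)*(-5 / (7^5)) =-55 / 453789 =-0.00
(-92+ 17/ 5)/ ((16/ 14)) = -3101/ 40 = -77.52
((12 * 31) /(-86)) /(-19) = 186 /817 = 0.23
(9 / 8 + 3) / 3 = 11 / 8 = 1.38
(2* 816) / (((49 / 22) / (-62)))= -2226048 / 49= -45429.55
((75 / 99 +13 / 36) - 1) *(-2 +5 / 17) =-1363 / 6732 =-0.20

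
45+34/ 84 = 1907/ 42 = 45.40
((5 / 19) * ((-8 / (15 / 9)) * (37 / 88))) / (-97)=111 / 20273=0.01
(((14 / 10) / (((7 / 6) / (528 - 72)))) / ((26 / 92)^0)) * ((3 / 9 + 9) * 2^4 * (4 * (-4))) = -6537216 / 5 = -1307443.20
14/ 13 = 1.08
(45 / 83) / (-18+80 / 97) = -4365 / 138278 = -0.03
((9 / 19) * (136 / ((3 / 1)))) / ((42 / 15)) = 7.67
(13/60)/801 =13/48060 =0.00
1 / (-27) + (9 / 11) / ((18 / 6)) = 70 / 297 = 0.24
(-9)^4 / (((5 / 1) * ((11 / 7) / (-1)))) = -45927 / 55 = -835.04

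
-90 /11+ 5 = -3.18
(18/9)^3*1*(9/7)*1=72/7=10.29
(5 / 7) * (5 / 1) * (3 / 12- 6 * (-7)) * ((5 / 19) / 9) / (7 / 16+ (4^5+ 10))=84500 / 19811547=0.00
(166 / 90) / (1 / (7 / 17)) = 581 / 765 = 0.76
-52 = -52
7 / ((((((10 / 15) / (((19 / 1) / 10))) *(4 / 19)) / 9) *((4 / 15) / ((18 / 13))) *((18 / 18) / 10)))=9210915 / 208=44283.25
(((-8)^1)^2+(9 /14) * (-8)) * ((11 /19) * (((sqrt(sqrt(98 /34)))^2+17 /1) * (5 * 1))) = 22660 * sqrt(17) /323+385220 /133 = 3185.65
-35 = -35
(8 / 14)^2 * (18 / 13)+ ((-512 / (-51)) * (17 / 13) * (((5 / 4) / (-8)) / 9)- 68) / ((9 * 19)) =0.05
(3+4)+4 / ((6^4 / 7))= 2275 / 324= 7.02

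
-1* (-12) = 12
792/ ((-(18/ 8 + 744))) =-1056/ 995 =-1.06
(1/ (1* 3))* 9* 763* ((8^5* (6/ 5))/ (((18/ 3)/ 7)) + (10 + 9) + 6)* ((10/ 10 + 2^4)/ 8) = 8930572413/ 40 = 223264310.32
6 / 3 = 2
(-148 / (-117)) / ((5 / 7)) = 1036 / 585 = 1.77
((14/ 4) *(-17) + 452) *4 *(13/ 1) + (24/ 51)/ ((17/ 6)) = 5898538/ 289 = 20410.17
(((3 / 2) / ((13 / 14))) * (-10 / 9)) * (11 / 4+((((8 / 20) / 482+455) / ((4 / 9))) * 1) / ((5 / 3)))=-1107.44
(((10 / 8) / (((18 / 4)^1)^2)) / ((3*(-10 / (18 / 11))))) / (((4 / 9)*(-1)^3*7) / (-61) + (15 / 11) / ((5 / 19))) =-61 / 94803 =-0.00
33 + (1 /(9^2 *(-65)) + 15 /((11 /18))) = 57.55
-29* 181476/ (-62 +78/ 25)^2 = -822313125/ 541696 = -1518.03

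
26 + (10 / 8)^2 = 441 / 16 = 27.56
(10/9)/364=5/1638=0.00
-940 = -940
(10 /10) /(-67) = -1 /67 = -0.01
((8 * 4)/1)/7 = 4.57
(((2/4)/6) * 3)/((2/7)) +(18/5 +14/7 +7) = 539/40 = 13.48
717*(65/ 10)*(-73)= -680433/ 2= -340216.50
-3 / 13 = -0.23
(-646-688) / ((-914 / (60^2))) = 2401200 / 457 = 5254.27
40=40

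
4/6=2/3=0.67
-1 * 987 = -987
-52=-52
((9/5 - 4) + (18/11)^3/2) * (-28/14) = 122/6655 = 0.02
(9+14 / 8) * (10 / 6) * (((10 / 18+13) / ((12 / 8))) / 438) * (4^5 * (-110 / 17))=-2449.36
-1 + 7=6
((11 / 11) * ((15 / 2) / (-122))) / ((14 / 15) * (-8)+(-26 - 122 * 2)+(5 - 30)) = 225 / 1107028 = 0.00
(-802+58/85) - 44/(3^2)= -616748/765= -806.21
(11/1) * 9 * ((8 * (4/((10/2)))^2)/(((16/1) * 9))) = 88/25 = 3.52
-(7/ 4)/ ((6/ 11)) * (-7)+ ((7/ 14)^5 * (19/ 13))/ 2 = 56113/ 2496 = 22.48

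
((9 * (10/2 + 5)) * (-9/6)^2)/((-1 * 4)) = -405/8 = -50.62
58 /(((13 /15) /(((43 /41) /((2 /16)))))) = 299280 /533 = 561.50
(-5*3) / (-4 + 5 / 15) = 45 / 11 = 4.09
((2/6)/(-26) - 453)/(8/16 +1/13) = -7067/9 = -785.22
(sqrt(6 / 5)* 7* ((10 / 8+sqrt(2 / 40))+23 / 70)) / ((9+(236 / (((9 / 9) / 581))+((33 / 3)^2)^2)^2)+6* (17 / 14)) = 49* sqrt(6) / 1612113094570+1547* sqrt(30) / 16121130945700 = 0.00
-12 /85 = -0.14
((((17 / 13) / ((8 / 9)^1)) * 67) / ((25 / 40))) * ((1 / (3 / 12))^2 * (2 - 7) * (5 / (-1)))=820080 / 13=63083.08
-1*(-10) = 10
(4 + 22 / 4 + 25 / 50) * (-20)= -200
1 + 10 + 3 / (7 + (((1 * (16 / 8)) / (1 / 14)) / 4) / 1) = 157 / 14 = 11.21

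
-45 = -45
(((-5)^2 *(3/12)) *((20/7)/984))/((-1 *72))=-125/495936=-0.00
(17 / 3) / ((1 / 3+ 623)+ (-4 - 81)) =1 / 95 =0.01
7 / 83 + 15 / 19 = 1378 / 1577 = 0.87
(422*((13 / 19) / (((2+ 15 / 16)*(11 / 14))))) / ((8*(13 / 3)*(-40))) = -4431 / 49115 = -0.09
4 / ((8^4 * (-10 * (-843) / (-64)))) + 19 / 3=854239 / 134880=6.33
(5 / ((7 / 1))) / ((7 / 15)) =75 / 49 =1.53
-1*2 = -2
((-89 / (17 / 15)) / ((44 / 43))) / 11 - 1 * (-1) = -49177 / 8228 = -5.98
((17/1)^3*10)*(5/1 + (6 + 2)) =638690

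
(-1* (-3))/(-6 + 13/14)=-0.59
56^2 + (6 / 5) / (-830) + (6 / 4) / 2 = 26035013 / 8300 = 3136.75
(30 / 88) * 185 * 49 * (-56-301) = -48543075 / 44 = -1103251.70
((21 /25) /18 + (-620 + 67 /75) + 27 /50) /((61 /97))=-983.55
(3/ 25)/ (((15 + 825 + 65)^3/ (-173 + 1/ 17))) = -1764/ 63003498125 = -0.00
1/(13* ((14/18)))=9/91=0.10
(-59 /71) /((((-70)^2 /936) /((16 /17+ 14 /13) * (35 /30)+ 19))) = -5011932 /1478575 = -3.39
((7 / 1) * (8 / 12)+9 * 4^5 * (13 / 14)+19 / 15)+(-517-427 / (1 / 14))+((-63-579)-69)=142553 / 105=1357.65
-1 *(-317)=317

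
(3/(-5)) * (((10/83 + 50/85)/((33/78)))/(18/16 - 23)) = 4992/108647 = 0.05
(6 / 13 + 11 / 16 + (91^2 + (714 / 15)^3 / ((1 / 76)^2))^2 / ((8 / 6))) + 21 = 945915313177438676006579 / 3250000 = 291050865593058054.16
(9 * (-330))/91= -2970/91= -32.64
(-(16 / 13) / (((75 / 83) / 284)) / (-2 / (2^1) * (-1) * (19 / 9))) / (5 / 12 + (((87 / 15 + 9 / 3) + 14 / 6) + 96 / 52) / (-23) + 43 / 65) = -104093952 / 291935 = -356.57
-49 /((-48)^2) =-49 /2304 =-0.02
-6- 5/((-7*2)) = -79/14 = -5.64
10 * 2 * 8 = 160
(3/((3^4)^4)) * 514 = 514/14348907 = 0.00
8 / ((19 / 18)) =144 / 19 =7.58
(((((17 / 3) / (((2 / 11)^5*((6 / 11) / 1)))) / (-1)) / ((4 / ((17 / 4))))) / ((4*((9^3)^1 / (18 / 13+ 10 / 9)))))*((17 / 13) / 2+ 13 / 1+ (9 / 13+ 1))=-4970824781461 / 6812522496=-729.66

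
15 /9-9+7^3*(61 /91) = 8681 /39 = 222.59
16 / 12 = 4 / 3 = 1.33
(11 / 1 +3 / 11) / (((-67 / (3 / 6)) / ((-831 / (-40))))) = -25761 / 14740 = -1.75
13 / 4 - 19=-63 / 4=-15.75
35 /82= 0.43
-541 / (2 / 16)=-4328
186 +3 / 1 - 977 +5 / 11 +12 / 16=-34619 / 44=-786.80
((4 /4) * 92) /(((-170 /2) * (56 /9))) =-207 /1190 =-0.17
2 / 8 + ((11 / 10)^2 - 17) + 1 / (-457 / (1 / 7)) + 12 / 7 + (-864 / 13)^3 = -103168217018981 / 351410150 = -293583.49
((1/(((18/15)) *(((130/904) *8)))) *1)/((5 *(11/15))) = 113/572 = 0.20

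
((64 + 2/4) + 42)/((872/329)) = 70077/1744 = 40.18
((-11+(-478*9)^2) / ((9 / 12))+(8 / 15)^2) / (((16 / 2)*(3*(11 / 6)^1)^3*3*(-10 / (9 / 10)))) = -1388039491 / 2495625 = -556.19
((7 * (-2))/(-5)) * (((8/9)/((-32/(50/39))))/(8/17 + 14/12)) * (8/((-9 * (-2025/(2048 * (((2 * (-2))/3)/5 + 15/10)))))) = -0.07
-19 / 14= -1.36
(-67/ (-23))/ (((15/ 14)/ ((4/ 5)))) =3752/ 1725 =2.18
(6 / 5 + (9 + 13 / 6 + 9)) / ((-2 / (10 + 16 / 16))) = -7051 / 60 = -117.52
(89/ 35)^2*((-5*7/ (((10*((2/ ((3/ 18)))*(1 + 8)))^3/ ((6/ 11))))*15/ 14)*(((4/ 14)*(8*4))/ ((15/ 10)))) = -7921/ 12377326500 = -0.00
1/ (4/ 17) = 17/ 4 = 4.25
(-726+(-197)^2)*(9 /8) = 342747 /8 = 42843.38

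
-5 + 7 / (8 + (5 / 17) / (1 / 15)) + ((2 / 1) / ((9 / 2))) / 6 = -24850 / 5697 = -4.36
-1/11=-0.09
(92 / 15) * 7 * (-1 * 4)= -2576 / 15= -171.73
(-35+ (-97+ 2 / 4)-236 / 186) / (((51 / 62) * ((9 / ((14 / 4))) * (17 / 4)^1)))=-345730 / 23409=-14.77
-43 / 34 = -1.26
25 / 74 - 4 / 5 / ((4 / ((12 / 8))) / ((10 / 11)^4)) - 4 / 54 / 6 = 10582591 / 87758154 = 0.12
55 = 55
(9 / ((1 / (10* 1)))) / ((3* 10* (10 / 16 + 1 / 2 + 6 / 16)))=2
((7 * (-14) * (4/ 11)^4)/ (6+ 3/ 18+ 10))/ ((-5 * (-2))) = -75264/ 7100885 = -0.01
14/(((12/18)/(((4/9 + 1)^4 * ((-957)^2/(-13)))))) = -1564982419/243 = -6440256.87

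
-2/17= -0.12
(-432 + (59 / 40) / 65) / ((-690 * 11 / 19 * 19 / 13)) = 1123141 / 1518000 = 0.74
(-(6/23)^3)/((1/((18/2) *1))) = -1944/12167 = -0.16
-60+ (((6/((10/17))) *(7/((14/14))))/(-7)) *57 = -3207/5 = -641.40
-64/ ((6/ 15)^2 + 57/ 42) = -22400/ 531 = -42.18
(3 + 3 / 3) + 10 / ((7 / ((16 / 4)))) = 68 / 7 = 9.71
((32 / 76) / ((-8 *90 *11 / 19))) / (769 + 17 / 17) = -1 / 762300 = -0.00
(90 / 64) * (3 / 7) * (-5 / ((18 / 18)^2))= -675 / 224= -3.01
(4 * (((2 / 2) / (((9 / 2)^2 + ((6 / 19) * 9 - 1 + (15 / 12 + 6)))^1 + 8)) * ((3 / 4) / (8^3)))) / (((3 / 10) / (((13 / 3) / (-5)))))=-247 / 544896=-0.00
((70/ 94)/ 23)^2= 1225/ 1168561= 0.00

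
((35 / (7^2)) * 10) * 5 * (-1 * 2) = -71.43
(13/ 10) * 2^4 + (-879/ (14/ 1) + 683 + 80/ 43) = 1935053/ 3010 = 642.87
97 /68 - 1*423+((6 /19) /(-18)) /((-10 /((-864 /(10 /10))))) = -2733157 /6460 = -423.09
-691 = -691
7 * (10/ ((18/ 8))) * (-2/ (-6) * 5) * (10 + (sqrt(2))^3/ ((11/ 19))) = 53200 * sqrt(2)/ 297 + 14000/ 27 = 771.84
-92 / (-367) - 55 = -54.75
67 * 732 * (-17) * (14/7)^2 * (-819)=2731358448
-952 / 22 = -476 / 11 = -43.27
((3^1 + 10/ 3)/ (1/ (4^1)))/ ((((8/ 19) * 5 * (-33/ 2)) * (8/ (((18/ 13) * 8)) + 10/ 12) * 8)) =-361/ 6160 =-0.06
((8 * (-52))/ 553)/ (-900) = 104/ 124425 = 0.00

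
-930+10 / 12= -5575 / 6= -929.17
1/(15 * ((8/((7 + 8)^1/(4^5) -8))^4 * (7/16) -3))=-4470704764962241/171626841868681965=-0.03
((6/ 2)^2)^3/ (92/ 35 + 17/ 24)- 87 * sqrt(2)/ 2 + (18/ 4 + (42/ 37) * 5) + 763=930.12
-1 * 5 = -5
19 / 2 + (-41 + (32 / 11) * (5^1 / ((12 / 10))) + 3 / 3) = -1213 / 66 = -18.38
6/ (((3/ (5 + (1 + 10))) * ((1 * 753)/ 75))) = 800/ 251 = 3.19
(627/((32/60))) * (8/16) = 9405/16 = 587.81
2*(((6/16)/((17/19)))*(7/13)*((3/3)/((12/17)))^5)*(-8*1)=-11108293/539136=-20.60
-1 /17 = -0.06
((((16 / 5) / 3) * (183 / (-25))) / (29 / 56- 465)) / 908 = 13664 / 738062125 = 0.00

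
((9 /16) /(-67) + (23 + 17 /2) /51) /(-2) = -11103 /36448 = -0.30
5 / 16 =0.31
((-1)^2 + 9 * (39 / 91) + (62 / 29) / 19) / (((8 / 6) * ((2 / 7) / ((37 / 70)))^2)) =2460093 / 192850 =12.76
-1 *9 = -9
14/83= 0.17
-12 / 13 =-0.92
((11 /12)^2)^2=0.71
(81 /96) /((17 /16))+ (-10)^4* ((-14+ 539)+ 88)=208420027 /34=6130000.79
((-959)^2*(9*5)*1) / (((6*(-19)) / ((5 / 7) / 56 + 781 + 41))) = -90718741515 / 304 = -298416912.88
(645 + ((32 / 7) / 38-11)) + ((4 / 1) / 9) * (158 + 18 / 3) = 846290 / 1197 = 707.01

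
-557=-557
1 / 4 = 0.25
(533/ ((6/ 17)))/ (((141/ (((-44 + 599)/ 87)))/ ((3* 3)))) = 1676285/ 2726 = 614.92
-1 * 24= -24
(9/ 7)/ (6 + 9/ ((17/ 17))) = 3/ 35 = 0.09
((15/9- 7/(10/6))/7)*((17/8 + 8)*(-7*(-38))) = -9747/10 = -974.70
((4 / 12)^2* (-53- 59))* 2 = -224 / 9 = -24.89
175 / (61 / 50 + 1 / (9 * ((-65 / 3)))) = 144.05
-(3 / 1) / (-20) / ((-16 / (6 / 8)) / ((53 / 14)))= -477 / 17920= -0.03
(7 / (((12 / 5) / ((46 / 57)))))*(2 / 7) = 115 / 171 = 0.67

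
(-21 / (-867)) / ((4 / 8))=14 / 289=0.05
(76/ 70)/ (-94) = -19/ 1645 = -0.01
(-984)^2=968256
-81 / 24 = -27 / 8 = -3.38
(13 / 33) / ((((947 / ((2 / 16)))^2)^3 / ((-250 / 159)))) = -1625 / 496044757954461331339739136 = -0.00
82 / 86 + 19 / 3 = 940 / 129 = 7.29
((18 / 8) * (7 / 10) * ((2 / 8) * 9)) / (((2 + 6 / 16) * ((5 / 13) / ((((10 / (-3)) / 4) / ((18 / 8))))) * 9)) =-91 / 570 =-0.16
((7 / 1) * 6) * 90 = 3780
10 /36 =5 /18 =0.28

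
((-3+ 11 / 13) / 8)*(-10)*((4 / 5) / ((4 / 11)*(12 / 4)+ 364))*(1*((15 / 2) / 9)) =385 / 78312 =0.00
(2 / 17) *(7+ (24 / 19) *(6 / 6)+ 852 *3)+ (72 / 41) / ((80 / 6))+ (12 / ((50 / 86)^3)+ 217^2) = 47451.87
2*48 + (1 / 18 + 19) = 2071 / 18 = 115.06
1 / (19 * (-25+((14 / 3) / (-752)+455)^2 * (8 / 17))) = 2703816 / 5003469820891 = 0.00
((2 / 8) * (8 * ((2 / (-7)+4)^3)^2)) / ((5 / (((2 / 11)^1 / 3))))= 63.65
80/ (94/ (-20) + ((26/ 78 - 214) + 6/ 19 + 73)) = -45600/ 82679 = -0.55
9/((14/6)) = 27/7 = 3.86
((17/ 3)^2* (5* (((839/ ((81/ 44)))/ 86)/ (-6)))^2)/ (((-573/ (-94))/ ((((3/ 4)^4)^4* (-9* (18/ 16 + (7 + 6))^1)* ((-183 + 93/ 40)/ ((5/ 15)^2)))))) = 10331426211278730024555/ 48537803369218048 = 212853.19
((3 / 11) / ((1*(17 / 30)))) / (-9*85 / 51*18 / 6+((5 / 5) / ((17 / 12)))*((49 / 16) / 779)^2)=-1165134720 / 108940069909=-0.01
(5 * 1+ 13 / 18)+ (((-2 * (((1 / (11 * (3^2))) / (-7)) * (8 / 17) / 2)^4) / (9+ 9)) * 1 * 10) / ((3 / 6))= 1984110469137218423 / 346737751888059378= 5.72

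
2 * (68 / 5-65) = -514 / 5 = -102.80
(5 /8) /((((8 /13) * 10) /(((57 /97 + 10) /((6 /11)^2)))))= 1615471 /446976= 3.61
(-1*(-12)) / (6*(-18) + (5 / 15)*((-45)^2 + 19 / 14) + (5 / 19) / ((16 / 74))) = 38304 / 1815193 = 0.02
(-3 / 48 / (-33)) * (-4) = -1 / 132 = -0.01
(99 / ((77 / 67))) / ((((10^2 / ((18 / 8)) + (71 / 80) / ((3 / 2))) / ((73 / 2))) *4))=1980855 / 113491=17.45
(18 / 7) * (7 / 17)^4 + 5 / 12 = 491693 / 1002252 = 0.49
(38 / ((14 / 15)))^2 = 81225 / 49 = 1657.65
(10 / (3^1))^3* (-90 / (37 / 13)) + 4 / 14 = -909778 / 777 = -1170.89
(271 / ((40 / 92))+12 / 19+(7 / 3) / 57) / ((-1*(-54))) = 1066993 / 92340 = 11.56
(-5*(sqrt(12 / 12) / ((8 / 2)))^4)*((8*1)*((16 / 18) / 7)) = -5 / 252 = -0.02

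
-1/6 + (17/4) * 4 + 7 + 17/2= 97/3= 32.33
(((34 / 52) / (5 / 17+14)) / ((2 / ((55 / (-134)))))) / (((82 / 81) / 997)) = -15847315 / 1714128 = -9.25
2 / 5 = 0.40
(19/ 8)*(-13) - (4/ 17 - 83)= 7057/ 136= 51.89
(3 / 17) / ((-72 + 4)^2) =3 / 78608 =0.00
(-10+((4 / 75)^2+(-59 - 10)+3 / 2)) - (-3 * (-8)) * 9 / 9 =-1141843 / 11250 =-101.50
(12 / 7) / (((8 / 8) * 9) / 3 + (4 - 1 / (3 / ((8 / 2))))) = 36 / 119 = 0.30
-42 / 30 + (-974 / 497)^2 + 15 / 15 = 4249362 / 1235045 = 3.44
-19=-19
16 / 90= 8 / 45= 0.18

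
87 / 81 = 29 / 27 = 1.07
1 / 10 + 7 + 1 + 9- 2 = 151 / 10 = 15.10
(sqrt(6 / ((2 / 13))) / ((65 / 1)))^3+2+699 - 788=-87+3 * sqrt(39) / 21125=-87.00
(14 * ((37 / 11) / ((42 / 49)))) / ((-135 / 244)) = -442372 / 4455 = -99.30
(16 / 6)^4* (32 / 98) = 65536 / 3969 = 16.51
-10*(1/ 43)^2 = -10/ 1849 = -0.01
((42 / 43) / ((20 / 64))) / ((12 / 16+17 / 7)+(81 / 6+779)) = 18816 / 4789985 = 0.00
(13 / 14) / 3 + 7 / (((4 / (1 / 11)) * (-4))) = 997 / 3696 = 0.27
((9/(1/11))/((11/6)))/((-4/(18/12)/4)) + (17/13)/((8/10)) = -4127/52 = -79.37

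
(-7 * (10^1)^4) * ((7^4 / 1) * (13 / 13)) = -168070000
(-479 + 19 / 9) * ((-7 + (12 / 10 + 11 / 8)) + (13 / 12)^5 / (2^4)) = 92524857599 / 44789760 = 2065.76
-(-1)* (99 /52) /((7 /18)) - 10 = -929 /182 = -5.10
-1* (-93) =93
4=4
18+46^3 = 97354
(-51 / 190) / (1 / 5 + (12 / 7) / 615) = -4879 / 3686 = -1.32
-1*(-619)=619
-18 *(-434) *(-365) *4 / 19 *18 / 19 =-205299360 / 361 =-568696.29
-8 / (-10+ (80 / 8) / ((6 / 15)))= -8 / 15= -0.53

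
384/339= 128/113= 1.13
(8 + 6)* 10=140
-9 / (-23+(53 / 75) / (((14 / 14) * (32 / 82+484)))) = 0.39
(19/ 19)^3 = 1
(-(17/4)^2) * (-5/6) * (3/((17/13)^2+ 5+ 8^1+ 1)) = 48841/16992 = 2.87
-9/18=-1/2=-0.50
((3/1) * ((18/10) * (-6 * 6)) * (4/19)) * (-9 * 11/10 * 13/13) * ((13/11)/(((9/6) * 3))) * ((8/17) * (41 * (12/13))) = 15303168/8075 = 1895.13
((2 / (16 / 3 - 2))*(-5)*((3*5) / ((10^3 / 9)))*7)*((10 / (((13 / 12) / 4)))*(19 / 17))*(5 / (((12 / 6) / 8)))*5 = -2585520 / 221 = -11699.19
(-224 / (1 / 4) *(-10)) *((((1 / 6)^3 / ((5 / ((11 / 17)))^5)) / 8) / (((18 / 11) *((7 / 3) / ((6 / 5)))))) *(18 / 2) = 7086244 / 13311159375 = 0.00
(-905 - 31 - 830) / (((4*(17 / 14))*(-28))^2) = -883 / 9248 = -0.10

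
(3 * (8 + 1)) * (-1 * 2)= -54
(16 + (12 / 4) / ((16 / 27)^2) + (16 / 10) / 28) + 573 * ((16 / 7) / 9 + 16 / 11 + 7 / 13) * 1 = 5043567533 / 3843840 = 1312.12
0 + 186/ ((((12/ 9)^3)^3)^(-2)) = 4260607557632/ 129140163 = 32992.12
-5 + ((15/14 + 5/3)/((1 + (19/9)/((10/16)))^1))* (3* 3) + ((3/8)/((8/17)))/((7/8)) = 16987/11032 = 1.54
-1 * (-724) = 724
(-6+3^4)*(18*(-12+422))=553500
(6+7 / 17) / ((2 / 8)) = 436 / 17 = 25.65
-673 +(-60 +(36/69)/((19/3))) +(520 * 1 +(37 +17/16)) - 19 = -1355435/6992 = -193.86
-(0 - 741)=741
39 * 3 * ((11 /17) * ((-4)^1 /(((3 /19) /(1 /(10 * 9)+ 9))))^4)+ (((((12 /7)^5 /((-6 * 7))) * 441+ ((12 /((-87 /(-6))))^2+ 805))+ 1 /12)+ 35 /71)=73970803814830405152973012117 /359789083258657500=205594908952.95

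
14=14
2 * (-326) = -652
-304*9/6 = -456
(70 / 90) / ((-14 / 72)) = -4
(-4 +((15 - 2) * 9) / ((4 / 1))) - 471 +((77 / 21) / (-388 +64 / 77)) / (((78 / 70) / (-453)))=-256891433 / 581334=-441.90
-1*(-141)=141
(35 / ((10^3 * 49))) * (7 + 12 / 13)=103 / 18200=0.01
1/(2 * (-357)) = -1/714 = -0.00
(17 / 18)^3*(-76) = -93347 / 1458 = -64.02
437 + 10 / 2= 442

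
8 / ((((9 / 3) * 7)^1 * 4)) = 2 / 21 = 0.10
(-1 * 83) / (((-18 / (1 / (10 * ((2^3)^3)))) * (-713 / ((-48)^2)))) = -0.00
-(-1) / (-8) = -1 / 8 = -0.12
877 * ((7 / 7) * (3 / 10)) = 2631 / 10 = 263.10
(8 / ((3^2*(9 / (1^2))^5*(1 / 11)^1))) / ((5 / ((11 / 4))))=242 / 2657205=0.00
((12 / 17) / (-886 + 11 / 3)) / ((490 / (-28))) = 72 / 1574965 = 0.00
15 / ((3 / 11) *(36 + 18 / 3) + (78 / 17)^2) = 15895 / 34446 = 0.46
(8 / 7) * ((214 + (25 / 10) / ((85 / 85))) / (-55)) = -1732 / 385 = -4.50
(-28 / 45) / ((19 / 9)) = -28 / 95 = -0.29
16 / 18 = 8 / 9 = 0.89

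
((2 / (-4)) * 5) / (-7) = 5 / 14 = 0.36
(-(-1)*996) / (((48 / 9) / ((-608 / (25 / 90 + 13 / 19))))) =-38832048 / 329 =-118030.54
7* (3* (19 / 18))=133 / 6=22.17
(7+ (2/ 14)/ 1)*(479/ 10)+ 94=3053/ 7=436.14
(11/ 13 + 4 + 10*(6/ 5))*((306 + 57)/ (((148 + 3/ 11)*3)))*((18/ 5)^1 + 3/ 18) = 10979419/ 212030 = 51.78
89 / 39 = 2.28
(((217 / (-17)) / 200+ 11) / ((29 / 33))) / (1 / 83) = 101844237 / 98600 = 1032.90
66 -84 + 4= -14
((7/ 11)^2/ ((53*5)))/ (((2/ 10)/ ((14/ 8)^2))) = 2401/ 102608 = 0.02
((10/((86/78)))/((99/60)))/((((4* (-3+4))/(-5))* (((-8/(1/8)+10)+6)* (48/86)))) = 1625/6336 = 0.26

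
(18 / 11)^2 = 324 / 121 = 2.68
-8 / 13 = -0.62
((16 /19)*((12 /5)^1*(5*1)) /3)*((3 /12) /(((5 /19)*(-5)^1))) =-16 /25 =-0.64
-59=-59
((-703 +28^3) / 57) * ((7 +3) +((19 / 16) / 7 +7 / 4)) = 4443.52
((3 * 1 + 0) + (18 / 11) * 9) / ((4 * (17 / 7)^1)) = 1365 / 748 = 1.82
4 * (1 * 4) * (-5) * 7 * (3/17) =-98.82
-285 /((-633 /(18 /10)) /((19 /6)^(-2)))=324 /4009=0.08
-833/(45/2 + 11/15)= -1470/41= -35.85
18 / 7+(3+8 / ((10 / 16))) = 18.37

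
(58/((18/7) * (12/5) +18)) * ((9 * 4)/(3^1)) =4060/141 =28.79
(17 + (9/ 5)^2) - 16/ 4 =406/ 25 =16.24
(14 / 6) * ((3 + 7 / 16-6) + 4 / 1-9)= -847 / 48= -17.65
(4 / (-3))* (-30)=40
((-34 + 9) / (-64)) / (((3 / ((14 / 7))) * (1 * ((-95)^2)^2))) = 1 / 312770400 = 0.00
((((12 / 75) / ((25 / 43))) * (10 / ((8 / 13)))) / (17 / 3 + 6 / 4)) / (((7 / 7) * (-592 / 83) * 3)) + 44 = 1626921 / 37000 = 43.97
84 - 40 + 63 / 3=65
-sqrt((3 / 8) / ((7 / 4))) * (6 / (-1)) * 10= 30 * sqrt(42) / 7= 27.77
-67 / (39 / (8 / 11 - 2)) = 938 / 429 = 2.19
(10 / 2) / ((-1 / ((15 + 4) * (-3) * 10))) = 2850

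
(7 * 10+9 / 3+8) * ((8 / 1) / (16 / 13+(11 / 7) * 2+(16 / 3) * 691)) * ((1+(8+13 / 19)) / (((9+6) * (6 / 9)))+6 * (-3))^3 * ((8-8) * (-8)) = 0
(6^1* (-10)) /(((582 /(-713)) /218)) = 16024.12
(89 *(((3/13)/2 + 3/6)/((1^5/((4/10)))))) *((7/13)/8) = 1246/845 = 1.47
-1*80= -80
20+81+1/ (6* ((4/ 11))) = 2435/ 24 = 101.46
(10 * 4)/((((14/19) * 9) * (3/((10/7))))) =3800/1323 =2.87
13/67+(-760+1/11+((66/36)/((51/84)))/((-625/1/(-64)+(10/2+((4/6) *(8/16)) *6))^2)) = -32876206752082/43275003123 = -759.70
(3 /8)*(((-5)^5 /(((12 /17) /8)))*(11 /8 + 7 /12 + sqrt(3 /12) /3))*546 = -246553125 /16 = -15409570.31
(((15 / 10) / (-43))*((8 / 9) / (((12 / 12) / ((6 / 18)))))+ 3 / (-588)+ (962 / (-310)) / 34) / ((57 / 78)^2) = -3604430479 / 18038269305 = -0.20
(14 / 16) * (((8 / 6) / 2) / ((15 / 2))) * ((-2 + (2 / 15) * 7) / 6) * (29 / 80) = -203 / 40500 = -0.01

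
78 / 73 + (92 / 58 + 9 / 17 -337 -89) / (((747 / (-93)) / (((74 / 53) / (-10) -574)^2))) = 17395816.87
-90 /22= -45 /11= -4.09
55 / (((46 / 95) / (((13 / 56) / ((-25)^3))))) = -2717 / 1610000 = -0.00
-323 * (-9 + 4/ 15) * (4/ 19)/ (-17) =-524/ 15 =-34.93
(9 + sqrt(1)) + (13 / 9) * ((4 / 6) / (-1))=244 / 27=9.04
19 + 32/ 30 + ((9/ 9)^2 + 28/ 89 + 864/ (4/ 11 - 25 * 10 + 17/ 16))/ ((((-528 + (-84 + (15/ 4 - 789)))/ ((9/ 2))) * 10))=1797116674/ 89554203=20.07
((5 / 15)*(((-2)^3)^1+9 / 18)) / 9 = -5 / 18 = -0.28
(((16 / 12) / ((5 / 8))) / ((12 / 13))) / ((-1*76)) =-26 / 855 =-0.03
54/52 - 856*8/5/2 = -88889/130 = -683.76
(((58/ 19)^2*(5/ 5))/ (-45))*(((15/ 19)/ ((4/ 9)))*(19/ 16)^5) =-0.87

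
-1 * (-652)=652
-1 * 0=0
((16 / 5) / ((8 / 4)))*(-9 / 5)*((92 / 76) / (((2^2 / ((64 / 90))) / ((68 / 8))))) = -12512 / 2375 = -5.27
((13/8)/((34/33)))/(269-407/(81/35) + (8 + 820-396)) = 2673/889984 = 0.00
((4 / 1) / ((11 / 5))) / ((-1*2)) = -10 / 11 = -0.91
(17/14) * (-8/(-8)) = 17/14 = 1.21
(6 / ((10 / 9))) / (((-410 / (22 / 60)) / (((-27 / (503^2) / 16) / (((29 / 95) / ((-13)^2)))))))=8583003 / 481324321600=0.00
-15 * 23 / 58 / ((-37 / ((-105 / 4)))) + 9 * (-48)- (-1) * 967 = 4556215 / 8584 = 530.78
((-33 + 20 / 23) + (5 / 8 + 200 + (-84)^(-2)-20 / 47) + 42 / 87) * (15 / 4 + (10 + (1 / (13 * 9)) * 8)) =2329.11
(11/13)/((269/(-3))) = -33/3497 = -0.01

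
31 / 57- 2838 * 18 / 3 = -970565 / 57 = -17027.46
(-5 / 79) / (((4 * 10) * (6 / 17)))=-17 / 3792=-0.00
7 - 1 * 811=-804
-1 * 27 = -27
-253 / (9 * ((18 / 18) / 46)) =-11638 / 9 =-1293.11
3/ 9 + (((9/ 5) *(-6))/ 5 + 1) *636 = -55307/ 75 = -737.43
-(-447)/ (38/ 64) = 14304/ 19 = 752.84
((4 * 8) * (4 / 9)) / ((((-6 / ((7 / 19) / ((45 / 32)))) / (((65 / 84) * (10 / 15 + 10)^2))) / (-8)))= 54525952 / 124659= 437.40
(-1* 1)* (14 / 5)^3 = -2744 / 125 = -21.95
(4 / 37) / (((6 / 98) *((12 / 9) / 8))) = 392 / 37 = 10.59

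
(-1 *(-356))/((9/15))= 593.33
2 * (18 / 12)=3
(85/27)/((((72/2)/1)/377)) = 32045/972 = 32.97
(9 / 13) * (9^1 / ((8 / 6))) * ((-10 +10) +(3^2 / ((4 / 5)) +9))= 19683 / 208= 94.63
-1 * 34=-34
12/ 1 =12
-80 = -80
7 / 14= 1 / 2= 0.50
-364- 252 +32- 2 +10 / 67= -39252 / 67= -585.85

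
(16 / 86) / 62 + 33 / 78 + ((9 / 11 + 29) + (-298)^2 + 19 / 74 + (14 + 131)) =627563789656 / 7052903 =88979.50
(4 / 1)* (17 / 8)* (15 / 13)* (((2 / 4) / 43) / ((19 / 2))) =255 / 21242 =0.01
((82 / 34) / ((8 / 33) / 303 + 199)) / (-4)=-409959 / 135307012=-0.00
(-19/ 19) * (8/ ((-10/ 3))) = 12/ 5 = 2.40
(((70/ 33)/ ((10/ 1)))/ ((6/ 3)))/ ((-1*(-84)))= 0.00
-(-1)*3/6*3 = 3/2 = 1.50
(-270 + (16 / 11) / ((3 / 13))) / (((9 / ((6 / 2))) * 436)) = -4351 / 21582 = -0.20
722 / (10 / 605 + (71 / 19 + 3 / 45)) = 12449085 / 65867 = 189.00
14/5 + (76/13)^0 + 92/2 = 249/5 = 49.80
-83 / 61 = -1.36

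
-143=-143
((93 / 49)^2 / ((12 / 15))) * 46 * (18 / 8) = 466.04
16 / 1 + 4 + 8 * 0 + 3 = 23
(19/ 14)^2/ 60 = 0.03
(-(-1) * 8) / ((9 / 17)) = 136 / 9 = 15.11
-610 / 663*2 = -1220 / 663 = -1.84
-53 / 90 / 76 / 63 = -53 / 430920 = -0.00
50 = 50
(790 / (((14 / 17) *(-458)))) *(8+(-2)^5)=80580 / 1603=50.27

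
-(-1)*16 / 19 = 16 / 19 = 0.84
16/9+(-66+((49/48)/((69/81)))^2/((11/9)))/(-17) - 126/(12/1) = -1118849153/227918592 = -4.91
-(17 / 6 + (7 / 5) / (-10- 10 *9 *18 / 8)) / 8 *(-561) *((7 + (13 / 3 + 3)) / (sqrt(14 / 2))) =17047393 *sqrt(7) / 42000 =1073.88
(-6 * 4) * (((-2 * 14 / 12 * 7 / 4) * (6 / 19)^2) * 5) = 17640 / 361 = 48.86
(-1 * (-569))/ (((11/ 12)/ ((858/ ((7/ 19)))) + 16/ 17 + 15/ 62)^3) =468416798101348346884608/ 1364680888959719646197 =343.24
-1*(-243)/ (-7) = -34.71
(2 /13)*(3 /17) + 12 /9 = 902 /663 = 1.36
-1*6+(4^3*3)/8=18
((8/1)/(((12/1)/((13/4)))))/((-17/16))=-104/51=-2.04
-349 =-349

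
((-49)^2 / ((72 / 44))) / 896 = 3773 / 2304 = 1.64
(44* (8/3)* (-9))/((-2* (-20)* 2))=-66/5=-13.20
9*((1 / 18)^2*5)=5 / 36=0.14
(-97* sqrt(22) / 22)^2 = 9409 / 22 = 427.68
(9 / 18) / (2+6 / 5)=5 / 32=0.16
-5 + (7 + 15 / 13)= 41 / 13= 3.15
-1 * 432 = -432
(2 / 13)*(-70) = -140 / 13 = -10.77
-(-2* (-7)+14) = -28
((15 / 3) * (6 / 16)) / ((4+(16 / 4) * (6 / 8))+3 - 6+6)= 3 / 16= 0.19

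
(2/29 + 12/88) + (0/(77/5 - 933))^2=0.21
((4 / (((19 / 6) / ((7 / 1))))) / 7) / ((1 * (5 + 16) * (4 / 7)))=0.11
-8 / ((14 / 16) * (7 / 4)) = -256 / 49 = -5.22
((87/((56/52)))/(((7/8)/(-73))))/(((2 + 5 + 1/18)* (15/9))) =-17833608/31115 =-573.15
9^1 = 9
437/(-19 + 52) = 437/33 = 13.24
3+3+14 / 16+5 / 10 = 59 / 8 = 7.38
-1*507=-507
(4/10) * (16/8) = 4/5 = 0.80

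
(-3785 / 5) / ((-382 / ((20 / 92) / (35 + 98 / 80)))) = 75700 / 6365457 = 0.01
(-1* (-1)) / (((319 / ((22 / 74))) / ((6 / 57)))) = 2 / 20387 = 0.00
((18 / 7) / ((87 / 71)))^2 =181476 / 41209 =4.40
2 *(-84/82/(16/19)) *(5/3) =-4.05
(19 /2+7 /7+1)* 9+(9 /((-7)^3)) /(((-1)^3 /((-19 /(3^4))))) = 638971 /6174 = 103.49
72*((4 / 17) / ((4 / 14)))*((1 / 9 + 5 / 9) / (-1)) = -39.53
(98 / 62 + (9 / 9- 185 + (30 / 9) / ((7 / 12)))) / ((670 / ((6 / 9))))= -7669 / 43617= -0.18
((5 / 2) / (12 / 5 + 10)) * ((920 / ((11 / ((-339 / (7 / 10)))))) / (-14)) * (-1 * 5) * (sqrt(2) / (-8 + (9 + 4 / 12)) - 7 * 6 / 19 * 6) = 1754325000 / 45353 - 73096875 * sqrt(2) / 33418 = 35588.18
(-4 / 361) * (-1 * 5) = 20 / 361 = 0.06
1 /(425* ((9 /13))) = 13 /3825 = 0.00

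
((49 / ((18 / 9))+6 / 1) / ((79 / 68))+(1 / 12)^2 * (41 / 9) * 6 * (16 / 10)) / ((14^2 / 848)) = 60044548 / 522585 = 114.90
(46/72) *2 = 23/18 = 1.28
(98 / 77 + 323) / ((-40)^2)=3567 / 17600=0.20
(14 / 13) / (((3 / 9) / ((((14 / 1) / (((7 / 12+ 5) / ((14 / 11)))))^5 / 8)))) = 377873025111687168 / 2826706981896941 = 133.68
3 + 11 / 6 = 29 / 6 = 4.83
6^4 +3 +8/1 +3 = 1310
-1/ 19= -0.05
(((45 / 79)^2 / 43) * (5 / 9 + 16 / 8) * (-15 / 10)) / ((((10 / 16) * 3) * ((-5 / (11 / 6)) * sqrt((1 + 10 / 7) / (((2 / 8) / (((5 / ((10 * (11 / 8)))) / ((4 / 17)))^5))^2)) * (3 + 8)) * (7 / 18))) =100012671 * sqrt(119) / 45343413006829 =0.00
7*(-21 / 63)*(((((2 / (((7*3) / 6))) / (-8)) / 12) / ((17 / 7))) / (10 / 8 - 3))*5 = -5 / 306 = -0.02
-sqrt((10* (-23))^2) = -230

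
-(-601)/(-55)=-601/55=-10.93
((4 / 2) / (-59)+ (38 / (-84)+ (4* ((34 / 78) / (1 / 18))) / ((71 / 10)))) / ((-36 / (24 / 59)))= -8998025 / 202416669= -0.04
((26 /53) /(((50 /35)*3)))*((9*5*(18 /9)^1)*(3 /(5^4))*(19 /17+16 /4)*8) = 1140048 /563125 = 2.02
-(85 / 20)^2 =-289 / 16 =-18.06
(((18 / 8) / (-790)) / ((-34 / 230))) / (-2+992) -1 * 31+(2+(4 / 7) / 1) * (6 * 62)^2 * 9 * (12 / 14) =158966614442487 / 57910160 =2745055.69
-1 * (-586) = 586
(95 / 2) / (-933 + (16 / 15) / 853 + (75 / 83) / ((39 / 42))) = -1311551475 / 25734728102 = -0.05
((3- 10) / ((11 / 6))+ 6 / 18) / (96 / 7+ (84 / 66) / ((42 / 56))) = -161 / 712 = -0.23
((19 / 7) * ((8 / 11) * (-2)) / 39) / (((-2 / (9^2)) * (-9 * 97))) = -456 / 97097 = -0.00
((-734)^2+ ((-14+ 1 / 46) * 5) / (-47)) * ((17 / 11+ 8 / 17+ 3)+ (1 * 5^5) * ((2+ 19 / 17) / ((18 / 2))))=92693116817773 / 158202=585916213.56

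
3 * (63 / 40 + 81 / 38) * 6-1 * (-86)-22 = 49673 / 380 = 130.72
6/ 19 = 0.32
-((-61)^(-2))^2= -1 / 13845841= -0.00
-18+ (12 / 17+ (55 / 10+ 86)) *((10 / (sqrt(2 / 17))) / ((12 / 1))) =-18+ 5225 *sqrt(34) / 136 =206.02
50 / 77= 0.65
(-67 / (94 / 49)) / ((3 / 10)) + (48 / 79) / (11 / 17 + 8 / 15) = -388606445 / 3352839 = -115.90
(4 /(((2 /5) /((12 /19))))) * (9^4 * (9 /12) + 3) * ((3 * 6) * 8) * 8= 680659200 /19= 35824168.42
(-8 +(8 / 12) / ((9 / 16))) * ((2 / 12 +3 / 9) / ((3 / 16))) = -1472 / 81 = -18.17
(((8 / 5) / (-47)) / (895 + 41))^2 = 1 / 755975025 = 0.00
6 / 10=3 / 5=0.60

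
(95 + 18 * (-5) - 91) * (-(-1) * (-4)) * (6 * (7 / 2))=7224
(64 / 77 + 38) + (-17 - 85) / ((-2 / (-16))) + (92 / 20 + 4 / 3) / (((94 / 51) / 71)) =-548.61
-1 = -1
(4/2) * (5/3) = 10/3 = 3.33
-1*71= -71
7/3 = 2.33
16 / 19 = 0.84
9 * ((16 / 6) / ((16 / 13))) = 39 / 2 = 19.50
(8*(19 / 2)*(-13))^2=976144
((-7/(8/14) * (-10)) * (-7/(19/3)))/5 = -1029/38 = -27.08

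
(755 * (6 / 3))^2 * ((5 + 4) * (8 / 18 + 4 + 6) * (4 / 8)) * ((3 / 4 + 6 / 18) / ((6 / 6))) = 116095091.67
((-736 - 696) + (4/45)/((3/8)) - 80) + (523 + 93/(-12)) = -538117/540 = -996.51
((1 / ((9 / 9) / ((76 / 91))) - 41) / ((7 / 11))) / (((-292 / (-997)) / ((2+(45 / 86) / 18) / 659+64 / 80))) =-84855287143 / 490306544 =-173.07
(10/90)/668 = 1/6012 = 0.00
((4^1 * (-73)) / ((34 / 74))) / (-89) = 7.14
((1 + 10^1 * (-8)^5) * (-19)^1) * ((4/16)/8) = 6225901/32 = 194559.41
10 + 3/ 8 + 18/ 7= 725/ 56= 12.95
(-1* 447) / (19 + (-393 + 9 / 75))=11175 / 9347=1.20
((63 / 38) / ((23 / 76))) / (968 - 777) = 126 / 4393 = 0.03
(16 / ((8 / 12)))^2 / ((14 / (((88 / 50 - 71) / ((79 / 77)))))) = -5483808 / 1975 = -2776.61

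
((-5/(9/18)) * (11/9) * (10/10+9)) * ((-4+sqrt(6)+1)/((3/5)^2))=27500/27 - 27500 * sqrt(6)/81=186.90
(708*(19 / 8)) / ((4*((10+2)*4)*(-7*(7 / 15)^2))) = -5.74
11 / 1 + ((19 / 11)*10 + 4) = 355 / 11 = 32.27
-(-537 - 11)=548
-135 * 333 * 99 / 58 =-4450545 / 58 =-76733.53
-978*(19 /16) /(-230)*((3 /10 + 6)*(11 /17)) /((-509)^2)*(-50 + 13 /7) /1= -309975633 /81040536800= -0.00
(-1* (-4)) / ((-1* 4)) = -1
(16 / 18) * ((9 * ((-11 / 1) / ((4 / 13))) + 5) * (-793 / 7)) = 287066 / 9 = 31896.22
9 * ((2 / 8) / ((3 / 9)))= 27 / 4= 6.75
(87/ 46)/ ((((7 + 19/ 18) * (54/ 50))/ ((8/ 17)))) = 40/ 391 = 0.10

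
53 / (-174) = -0.30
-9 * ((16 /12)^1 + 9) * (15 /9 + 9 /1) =-992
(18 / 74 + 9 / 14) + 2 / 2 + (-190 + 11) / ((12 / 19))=-874997 / 3108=-281.53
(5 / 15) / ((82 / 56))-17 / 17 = -0.77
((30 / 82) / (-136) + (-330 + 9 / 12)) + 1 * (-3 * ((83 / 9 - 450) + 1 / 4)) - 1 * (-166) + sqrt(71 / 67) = sqrt(4757) / 67 + 19376555 / 16728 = 1159.36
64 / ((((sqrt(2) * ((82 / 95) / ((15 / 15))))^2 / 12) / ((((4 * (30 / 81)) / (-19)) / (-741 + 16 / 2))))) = 0.05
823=823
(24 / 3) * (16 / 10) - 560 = -2736 / 5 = -547.20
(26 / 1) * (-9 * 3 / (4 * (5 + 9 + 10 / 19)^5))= -0.00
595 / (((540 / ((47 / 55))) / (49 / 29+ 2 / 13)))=1.74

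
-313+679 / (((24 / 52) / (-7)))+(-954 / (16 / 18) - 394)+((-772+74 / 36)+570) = -442021 / 36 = -12278.36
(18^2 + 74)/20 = 199/10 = 19.90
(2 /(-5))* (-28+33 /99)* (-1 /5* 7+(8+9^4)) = 1817036 /25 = 72681.44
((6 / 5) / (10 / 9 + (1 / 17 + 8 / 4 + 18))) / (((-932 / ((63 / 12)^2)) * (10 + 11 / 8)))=-28917 / 196218620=-0.00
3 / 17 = 0.18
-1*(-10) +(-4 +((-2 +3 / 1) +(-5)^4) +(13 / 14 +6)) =8945 / 14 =638.93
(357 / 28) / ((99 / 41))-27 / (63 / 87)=-29573 / 924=-32.01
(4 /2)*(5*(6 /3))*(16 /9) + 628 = 5972 /9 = 663.56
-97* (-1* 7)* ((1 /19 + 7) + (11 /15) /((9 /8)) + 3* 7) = 49992733 /2565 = 19490.34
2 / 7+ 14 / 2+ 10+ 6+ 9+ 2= 240 / 7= 34.29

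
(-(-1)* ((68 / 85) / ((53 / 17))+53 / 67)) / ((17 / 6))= 111606 / 301835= 0.37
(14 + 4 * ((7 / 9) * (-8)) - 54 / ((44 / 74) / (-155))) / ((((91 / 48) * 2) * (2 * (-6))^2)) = 1392527 / 54054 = 25.76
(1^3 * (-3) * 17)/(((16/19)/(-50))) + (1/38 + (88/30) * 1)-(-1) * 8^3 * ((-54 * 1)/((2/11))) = -339795047/2280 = -149032.92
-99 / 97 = -1.02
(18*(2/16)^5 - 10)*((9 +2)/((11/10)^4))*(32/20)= -20478875/170368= -120.20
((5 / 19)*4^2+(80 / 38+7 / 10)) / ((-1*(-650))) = 0.01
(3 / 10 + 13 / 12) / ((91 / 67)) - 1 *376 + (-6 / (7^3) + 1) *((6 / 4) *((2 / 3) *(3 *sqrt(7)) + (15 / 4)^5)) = 1011 *sqrt(7) / 343 + 98341838263 / 136980480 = 725.72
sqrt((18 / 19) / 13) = 3 * sqrt(494) / 247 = 0.27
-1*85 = -85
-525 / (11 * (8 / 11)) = -525 / 8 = -65.62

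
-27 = -27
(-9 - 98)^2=11449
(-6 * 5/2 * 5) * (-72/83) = 5400/83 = 65.06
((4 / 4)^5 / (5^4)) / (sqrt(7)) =sqrt(7) / 4375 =0.00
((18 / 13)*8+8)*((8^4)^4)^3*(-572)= -243345731606366159720437757791138920753258299392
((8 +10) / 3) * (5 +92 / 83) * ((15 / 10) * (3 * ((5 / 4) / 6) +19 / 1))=716391 / 664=1078.90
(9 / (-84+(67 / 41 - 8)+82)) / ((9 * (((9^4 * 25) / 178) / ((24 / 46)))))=-29192 / 431331075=-0.00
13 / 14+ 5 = 83 / 14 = 5.93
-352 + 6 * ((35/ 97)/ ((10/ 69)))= -32695/ 97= -337.06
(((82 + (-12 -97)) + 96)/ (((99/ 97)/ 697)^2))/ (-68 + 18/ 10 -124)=-525662341315/ 3106917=-169190.98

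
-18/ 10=-9/ 5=-1.80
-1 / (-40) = 0.02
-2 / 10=-1 / 5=-0.20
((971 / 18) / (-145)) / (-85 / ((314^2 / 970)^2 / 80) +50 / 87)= 4.46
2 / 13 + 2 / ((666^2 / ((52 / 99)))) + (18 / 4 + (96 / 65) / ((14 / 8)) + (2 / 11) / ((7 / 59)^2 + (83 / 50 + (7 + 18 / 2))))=18807647388848321 / 3414548615447970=5.51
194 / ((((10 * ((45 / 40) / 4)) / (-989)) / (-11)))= 33768416 / 45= 750409.24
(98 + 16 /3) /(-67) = -310 /201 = -1.54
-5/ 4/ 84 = -5/ 336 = -0.01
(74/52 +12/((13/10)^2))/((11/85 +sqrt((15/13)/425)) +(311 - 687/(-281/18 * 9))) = 259703064325730/9628615058502349 - 19336364485 * sqrt(3315)/250343991521061074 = 0.03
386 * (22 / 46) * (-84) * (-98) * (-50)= -1747653600 / 23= -75984939.13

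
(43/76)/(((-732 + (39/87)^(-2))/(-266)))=50869/245734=0.21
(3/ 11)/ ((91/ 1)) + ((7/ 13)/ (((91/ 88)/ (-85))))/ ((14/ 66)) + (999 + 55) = 11000501/ 13013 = 845.35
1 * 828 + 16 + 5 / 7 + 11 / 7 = 5924 / 7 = 846.29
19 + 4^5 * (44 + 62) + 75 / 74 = 8033737 / 74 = 108564.01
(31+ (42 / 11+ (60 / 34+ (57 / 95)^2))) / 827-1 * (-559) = 2161392483 / 3866225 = 559.04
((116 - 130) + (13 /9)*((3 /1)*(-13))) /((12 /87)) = -6119 /12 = -509.92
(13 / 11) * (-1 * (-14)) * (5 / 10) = 91 / 11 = 8.27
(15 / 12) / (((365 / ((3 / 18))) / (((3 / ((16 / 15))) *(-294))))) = -2205 / 4672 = -0.47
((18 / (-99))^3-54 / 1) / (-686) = 35941 / 456533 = 0.08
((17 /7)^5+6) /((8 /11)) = 16727689 /134456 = 124.41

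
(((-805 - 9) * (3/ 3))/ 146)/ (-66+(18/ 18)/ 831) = 338217/ 4003685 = 0.08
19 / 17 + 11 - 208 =-3330 / 17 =-195.88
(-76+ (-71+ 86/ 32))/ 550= -2309/ 8800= -0.26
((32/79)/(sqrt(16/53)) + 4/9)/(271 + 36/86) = 172/105039 + 344 * sqrt(53)/922009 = 0.00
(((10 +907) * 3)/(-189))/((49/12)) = -3.56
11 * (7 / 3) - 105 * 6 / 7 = -193 / 3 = -64.33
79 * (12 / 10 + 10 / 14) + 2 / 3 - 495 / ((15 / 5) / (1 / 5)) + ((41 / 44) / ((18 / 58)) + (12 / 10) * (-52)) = 824639 / 13860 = 59.50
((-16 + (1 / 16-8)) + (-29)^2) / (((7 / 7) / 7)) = 91511 / 16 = 5719.44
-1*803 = -803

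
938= 938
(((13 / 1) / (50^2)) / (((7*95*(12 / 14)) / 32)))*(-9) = -156 / 59375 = -0.00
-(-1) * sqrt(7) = sqrt(7) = 2.65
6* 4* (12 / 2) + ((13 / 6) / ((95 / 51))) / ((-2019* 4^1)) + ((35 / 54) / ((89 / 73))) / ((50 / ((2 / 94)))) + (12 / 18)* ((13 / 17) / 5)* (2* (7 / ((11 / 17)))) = 18580978714217 / 127087537896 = 146.21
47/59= 0.80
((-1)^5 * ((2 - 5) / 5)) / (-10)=-0.06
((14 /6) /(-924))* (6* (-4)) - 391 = -12901 /33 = -390.94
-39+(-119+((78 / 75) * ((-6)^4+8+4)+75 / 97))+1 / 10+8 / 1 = 5874287 / 4850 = 1211.19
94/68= 47/34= 1.38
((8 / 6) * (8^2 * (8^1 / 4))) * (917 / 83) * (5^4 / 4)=294618.47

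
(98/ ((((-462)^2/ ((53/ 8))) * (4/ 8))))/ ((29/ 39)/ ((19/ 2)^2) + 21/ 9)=248729/ 95736168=0.00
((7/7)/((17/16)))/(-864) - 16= -16.00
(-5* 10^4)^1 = -50000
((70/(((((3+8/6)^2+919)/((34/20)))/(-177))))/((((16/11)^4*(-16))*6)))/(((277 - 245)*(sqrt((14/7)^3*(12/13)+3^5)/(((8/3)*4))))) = 14684923*sqrt(42315)/2743494246400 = 0.00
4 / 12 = 1 / 3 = 0.33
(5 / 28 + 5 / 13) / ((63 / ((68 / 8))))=3485 / 45864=0.08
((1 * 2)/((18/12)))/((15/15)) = 4/3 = 1.33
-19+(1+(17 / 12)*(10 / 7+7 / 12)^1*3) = -3175 / 336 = -9.45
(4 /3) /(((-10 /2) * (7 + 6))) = -4 /195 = -0.02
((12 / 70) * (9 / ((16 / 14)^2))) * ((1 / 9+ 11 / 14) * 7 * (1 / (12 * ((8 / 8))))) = 791 / 1280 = 0.62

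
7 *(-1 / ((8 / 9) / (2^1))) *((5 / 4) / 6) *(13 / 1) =-1365 / 32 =-42.66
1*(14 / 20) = 7 / 10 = 0.70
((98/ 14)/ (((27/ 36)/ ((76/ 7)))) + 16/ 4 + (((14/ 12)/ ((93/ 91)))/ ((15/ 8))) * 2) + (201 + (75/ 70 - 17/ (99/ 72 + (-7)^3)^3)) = 1519020470044171/ 4921937781810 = 308.62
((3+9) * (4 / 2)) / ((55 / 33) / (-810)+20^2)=11664 / 194399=0.06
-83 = -83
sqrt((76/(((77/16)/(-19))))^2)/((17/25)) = 441.25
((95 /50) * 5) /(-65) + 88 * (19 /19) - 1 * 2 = 11161 /130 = 85.85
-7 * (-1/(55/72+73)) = 504/5311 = 0.09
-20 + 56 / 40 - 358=-1883 / 5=-376.60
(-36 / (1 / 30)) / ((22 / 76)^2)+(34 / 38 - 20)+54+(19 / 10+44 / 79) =-23340556671 / 1816210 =-12851.24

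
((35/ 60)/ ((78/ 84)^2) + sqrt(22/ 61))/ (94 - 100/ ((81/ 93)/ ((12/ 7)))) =-0.01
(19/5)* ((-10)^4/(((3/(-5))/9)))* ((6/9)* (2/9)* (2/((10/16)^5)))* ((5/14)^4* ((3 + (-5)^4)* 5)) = -1954938880000/21609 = -90468734.32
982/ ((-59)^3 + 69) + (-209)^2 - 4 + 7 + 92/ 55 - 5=49324428646/ 1129205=43680.67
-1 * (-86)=86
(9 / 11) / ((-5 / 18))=-162 / 55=-2.95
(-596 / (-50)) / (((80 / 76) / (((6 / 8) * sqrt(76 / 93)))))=2831 * sqrt(1767) / 15500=7.68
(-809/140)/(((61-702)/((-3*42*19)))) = -138339/6410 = -21.58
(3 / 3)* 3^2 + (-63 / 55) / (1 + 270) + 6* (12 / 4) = 402372 / 14905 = 27.00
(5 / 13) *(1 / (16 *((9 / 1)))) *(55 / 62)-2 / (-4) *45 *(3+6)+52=29538563 / 116064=254.50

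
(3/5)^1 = 3/5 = 0.60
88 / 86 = 44 / 43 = 1.02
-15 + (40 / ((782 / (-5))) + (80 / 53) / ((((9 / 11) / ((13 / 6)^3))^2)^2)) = 666582505323627386435 / 18497698084332288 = 36035.97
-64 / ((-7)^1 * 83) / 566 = 0.00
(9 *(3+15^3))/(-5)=-30402/5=-6080.40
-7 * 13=-91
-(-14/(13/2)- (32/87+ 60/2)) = 36782/1131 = 32.52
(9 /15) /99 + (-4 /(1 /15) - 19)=-13034 /165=-78.99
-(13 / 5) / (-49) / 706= 13 / 172970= 0.00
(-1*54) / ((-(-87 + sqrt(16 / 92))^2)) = 28566 / (2001 -2*sqrt(23))^2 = 0.01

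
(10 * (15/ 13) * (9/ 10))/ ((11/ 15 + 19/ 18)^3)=98415000/ 54252653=1.81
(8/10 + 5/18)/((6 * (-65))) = -97/35100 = -0.00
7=7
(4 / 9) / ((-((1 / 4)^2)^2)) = -113.78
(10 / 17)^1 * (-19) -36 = -802 / 17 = -47.18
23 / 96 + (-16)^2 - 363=-10249 / 96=-106.76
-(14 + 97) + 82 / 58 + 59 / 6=-17357 / 174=-99.75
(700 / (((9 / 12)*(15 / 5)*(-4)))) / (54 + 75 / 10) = -1400 / 1107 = -1.26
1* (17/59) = 17/59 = 0.29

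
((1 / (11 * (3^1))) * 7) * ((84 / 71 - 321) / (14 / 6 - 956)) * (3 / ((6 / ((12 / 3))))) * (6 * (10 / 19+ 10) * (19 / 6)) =63579600 / 2234441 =28.45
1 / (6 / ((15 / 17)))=5 / 34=0.15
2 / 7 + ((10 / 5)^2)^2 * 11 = 1234 / 7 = 176.29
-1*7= -7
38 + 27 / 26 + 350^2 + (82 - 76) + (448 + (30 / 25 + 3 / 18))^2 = 3796362643 / 11700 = 324475.44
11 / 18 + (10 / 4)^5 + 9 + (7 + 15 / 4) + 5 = 35429 / 288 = 123.02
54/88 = 27/44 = 0.61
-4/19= -0.21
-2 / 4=-1 / 2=-0.50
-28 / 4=-7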